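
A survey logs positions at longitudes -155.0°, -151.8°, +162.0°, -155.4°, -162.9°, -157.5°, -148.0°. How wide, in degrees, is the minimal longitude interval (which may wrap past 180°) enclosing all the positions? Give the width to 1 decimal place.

50.0°

Sort the longitudes: -162.9°, -157.5°, -155.4°, -155.0°, -151.8°, -148.0°, +162.0°.
Eastward gaps between consecutive values (wrapping around): 5.4°, 2.1°, 0.4°, 3.2°, 3.8°, 310.0°, 35.1°.
Largest gap = 310.0° ⇒ minimal covering band is its complement: 360° − 310.0° = 50.0°.
Band runs from +162.0° eastward to -148.0°, crossing the antimeridian.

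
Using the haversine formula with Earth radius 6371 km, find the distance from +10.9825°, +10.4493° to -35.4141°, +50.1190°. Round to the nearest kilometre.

Δλ = 50.1190 − 10.4493 = 39.6697°.
Δφ = -35.4141 − 10.9825 = -46.3966°.
a = sin²(Δφ/2) + cos φ₁ · cos φ₂ · sin²(Δλ/2) = 0.247281.
c = 2·atan2(√a, √(1−a)) = 1.04091 rad → d = 6371·c ≈ 6631.61 km.

6632 km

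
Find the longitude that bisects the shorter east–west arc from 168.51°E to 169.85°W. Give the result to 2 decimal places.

179.33°E

Signed shortest Δλ from +168.51° to -169.85° is +21.64°.
Midpoint longitude = +168.51° + (+21.64°)/2 = +168.51° + 10.82° = +179.33°.
(The naïve average (+168.51 + -169.85)/2 = -0.67° is on the wrong side of the globe.)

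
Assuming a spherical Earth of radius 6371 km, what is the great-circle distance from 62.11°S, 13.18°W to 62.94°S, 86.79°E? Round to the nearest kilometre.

4602 km

Δλ = 86.79 − -13.18 = 99.97°.
Δφ = -62.94 − -62.11 = -0.83°.
a = sin²(Δφ/2) + cos φ₁ · cos φ₂ · sin²(Δλ/2) = 0.124875.
c = 2·atan2(√a, √(1−a)) = 0.72236 rad → d = 6371·c ≈ 4602.13 km.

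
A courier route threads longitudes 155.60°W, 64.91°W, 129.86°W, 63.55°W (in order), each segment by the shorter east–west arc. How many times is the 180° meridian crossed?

0

Leg 1: -155.60° → -64.91°, shortest Δλ = 90.69° (east) — does not cross 180°.
Leg 2: -64.91° → -129.86°, shortest Δλ = -64.95° (west) — does not cross 180°.
Leg 3: -129.86° → -63.55°, shortest Δλ = 66.31° (east) — does not cross 180°.
Total crossings: 0.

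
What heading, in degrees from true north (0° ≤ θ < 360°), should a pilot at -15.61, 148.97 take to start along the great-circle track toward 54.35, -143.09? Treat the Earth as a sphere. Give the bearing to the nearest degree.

33°

Δλ = -143.09 − 148.97 = -292.06°; wrapped into (−180°, 180°]: 67.94°.
θ = atan2( sin Δλ · cos φ₂ , cos φ₁ · sin φ₂ − sin φ₁ · cos φ₂ · cos Δλ )
  = atan2(0.54016, 0.84152) = 32.696° → normalised to [0°, 360°): 32.696°.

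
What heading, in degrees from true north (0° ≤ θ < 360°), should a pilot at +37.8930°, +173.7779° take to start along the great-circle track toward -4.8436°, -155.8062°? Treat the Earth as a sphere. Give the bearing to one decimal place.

Δλ = -155.8062 − 173.7779 = -329.5841°; wrapped into (−180°, 180°]: 30.4159°.
θ = atan2( sin Δλ · cos φ₂ , cos φ₁ · sin φ₂ − sin φ₁ · cos φ₂ · cos Δλ )
  = atan2(0.50447, -0.59440) = 139.679° → normalised to [0°, 360°): 139.679°.

139.7°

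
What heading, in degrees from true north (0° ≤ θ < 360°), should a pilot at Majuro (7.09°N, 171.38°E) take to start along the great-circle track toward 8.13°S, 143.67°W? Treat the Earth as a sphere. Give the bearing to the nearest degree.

Δλ = -143.67 − 171.38 = -315.05°; wrapped into (−180°, 180°]: 44.95°.
θ = atan2( sin Δλ · cos φ₂ , cos φ₁ · sin φ₂ − sin φ₁ · cos φ₂ · cos Δλ )
  = atan2(0.69939, -0.22681) = 107.968° → normalised to [0°, 360°): 107.968°.

108°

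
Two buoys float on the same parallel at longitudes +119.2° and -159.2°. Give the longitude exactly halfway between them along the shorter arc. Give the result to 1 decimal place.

Signed shortest Δλ from +119.2° to -159.2° is +81.6°.
Midpoint longitude = +119.2° + (+81.6°)/2 = +119.2° + 40.8° = +160.0°.
(The naïve average (+119.2 + -159.2)/2 = -20.0° is on the wrong side of the globe.)

+160.0°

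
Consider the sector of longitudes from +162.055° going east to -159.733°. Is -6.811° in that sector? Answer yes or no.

Band width going east from +162.055° to -159.733°: ((-159.733 − 162.055) mod 360) = 38.212°.
Offset of -6.811° east of the west edge: ((-6.811 − 162.055) mod 360) = 191.134°.
191.134° > 38.212° ⇒ outside.

No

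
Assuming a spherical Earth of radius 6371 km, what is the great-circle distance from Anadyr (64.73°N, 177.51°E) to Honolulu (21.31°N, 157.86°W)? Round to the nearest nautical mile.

2783 nmi

Δλ = -157.86 − 177.51 = -335.37°; wrapped into (−180°, 180°]: 24.63°.
Δφ = 21.31 − 64.73 = -43.42°.
a = sin²(Δφ/2) + cos φ₁ · cos φ₂ · sin²(Δλ/2) = 0.154924.
c = 2·atan2(√a, √(1−a)) = 0.80910 rad → d = 6371·c ≈ 5154.76 km ≈ 2783.35 nmi.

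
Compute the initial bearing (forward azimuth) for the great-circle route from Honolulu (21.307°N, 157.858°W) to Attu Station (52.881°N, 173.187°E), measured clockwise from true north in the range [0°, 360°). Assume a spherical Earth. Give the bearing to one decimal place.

Δλ = 173.187 − -157.858 = 331.045°; wrapped into (−180°, 180°]: -28.955°.
θ = atan2( sin Δλ · cos φ₂ , cos φ₁ · sin φ₂ − sin φ₁ · cos φ₂ · cos Δλ )
  = atan2(-0.29215, 0.55101) = -27.933° → normalised to [0°, 360°): 332.067°.

332.1°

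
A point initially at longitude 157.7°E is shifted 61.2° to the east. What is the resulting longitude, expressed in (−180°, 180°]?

Start at +157.7°; shift +61.2° → +218.9°.
+218.9° lies outside (−180°, 180°]; subtract 360° → -141.1°.

141.1°W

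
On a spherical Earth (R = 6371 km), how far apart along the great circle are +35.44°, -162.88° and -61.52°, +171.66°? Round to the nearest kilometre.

11024 km

Δλ = 171.66 − -162.88 = 334.54°; wrapped into (−180°, 180°]: -25.46°.
Δφ = -61.52 − 35.44 = -96.96°.
a = sin²(Δφ/2) + cos φ₁ · cos φ₂ · sin²(Δλ/2) = 0.579453.
c = 2·atan2(√a, √(1−a)) = 1.73038 rad → d = 6371·c ≈ 11024.24 km.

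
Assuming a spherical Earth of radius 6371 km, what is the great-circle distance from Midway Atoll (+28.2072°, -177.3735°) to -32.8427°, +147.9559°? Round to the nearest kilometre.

7712 km

Δλ = 147.9559 − -177.3735 = 325.3294°; wrapped into (−180°, 180°]: -34.6706°.
Δφ = -32.8427 − 28.2072 = -61.0499°.
a = sin²(Δφ/2) + cos φ₁ · cos φ₂ · sin²(Δλ/2) = 0.323709.
c = 2·atan2(√a, √(1−a)) = 1.21047 rad → d = 6371·c ≈ 7711.89 km.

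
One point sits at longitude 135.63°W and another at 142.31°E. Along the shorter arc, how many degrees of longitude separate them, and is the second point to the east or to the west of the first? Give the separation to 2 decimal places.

82.06° west

Raw difference: 142.31 − -135.63 = 277.94°.
Normalise into (−180°, 180°]: 277.94° − 360° = -82.06°.
Negative ⇒ the second point lies to the west; separation 82.06°.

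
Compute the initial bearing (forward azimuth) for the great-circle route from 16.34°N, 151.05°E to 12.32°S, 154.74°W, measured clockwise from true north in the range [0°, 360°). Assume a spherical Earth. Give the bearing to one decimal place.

114.8°

Δλ = -154.74 − 151.05 = -305.79°; wrapped into (−180°, 180°]: 54.21°.
θ = atan2( sin Δλ · cos φ₂ , cos φ₁ · sin φ₂ − sin φ₁ · cos φ₂ · cos Δλ )
  = atan2(0.79249, -0.36549) = 114.759° → normalised to [0°, 360°): 114.759°.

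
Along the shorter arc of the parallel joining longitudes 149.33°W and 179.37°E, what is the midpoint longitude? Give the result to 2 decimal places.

Signed shortest Δλ from -149.33° to +179.37° is -31.30°.
Midpoint longitude = -149.33° + (-31.30°)/2 = -149.33° − 15.65° = -164.98°.
(The naïve average (-149.33 + +179.37)/2 = 15.02° is on the wrong side of the globe.)

164.98°W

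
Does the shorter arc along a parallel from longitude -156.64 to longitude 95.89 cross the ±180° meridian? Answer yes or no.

Yes

Naïve |95.89 − -156.64| = 252.53° > 180°, so the shorter arc goes the other way round — across 180°.
Signed shortest Δλ = ((95.89 − -156.64 + 180) mod 360) − 180 = -107.47°.
Going west by 107.47° from -156.64° passes through 180° before reaching +95.89°.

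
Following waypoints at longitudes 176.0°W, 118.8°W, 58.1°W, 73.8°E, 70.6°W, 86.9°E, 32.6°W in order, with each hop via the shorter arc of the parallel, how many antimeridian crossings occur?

Leg 1: -176.0° → -118.8°, shortest Δλ = 57.2° (east) — does not cross 180°.
Leg 2: -118.8° → -58.1°, shortest Δλ = 60.7° (east) — does not cross 180°.
Leg 3: -58.1° → +73.8°, shortest Δλ = 131.9° (east) — does not cross 180°.
Leg 4: +73.8° → -70.6°, shortest Δλ = -144.4° (west) — does not cross 180°.
Leg 5: -70.6° → +86.9°, shortest Δλ = 157.5° (east) — does not cross 180°.
Leg 6: +86.9° → -32.6°, shortest Δλ = -119.5° (west) — does not cross 180°.
Total crossings: 0.

0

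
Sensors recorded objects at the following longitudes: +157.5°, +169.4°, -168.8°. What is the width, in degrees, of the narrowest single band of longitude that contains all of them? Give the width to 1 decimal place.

33.7°

Sort the longitudes: -168.8°, +157.5°, +169.4°.
Eastward gaps between consecutive values (wrapping around): 326.3°, 11.9°, 21.8°.
Largest gap = 326.3° ⇒ minimal covering band is its complement: 360° − 326.3° = 33.7°.
Band runs from +157.5° eastward to -168.8°, crossing the antimeridian.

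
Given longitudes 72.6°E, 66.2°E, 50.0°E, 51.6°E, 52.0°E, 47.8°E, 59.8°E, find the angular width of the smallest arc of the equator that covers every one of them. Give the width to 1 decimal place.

24.8°

Sort the longitudes: +47.8°, +50.0°, +51.6°, +52.0°, +59.8°, +66.2°, +72.6°.
Eastward gaps between consecutive values (wrapping around): 2.2°, 1.6°, 0.4°, 7.8°, 6.4°, 6.4°, 335.2°.
Largest gap = 335.2° ⇒ minimal covering band is its complement: 360° − 335.2° = 24.8°.
Band runs from +47.8° eastward to +72.6°.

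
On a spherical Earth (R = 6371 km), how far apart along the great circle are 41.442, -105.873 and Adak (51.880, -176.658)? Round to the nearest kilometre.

5304 km

Δλ = -176.658 − -105.873 = -70.785°.
Δφ = 51.880 − 41.442 = 10.438°.
a = sin²(Δφ/2) + cos φ₁ · cos φ₂ · sin²(Δλ/2) = 0.163501.
c = 2·atan2(√a, √(1−a)) = 0.83254 rad → d = 6371·c ≈ 5304.13 km.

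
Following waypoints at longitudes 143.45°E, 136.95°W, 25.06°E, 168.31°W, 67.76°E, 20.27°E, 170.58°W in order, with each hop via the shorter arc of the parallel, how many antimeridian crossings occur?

4

Leg 1: +143.45° → -136.95°, shortest Δλ = 79.6° (east) — crosses 180°.
Leg 2: -136.95° → +25.06°, shortest Δλ = 162.01° (east) — does not cross 180°.
Leg 3: +25.06° → -168.31°, shortest Δλ = 166.63° (east) — crosses 180°.
Leg 4: -168.31° → +67.76°, shortest Δλ = -123.93° (west) — crosses 180°.
Leg 5: +67.76° → +20.27°, shortest Δλ = -47.49° (west) — does not cross 180°.
Leg 6: +20.27° → -170.58°, shortest Δλ = 169.15° (east) — crosses 180°.
Total crossings: 4.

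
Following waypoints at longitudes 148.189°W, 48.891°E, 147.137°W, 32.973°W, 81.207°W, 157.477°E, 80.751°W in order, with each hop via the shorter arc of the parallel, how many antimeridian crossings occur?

4

Leg 1: -148.189° → +48.891°, shortest Δλ = -162.92° (west) — crosses 180°.
Leg 2: +48.891° → -147.137°, shortest Δλ = 163.972° (east) — crosses 180°.
Leg 3: -147.137° → -32.973°, shortest Δλ = 114.164° (east) — does not cross 180°.
Leg 4: -32.973° → -81.207°, shortest Δλ = -48.234° (west) — does not cross 180°.
Leg 5: -81.207° → +157.477°, shortest Δλ = -121.316° (west) — crosses 180°.
Leg 6: +157.477° → -80.751°, shortest Δλ = 121.772° (east) — crosses 180°.
Total crossings: 4.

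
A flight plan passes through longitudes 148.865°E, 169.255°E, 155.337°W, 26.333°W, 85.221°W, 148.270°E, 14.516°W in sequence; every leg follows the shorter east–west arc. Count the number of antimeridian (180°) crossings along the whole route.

Leg 1: +148.865° → +169.255°, shortest Δλ = 20.39° (east) — does not cross 180°.
Leg 2: +169.255° → -155.337°, shortest Δλ = 35.408° (east) — crosses 180°.
Leg 3: -155.337° → -26.333°, shortest Δλ = 129.004° (east) — does not cross 180°.
Leg 4: -26.333° → -85.221°, shortest Δλ = -58.888° (west) — does not cross 180°.
Leg 5: -85.221° → +148.270°, shortest Δλ = -126.509° (west) — crosses 180°.
Leg 6: +148.270° → -14.516°, shortest Δλ = -162.786° (west) — does not cross 180°.
Total crossings: 2.

2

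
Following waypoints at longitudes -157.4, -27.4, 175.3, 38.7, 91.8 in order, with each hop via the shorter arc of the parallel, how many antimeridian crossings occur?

1

Leg 1: -157.4° → -27.4°, shortest Δλ = 130.0° (east) — does not cross 180°.
Leg 2: -27.4° → +175.3°, shortest Δλ = -157.3° (west) — crosses 180°.
Leg 3: +175.3° → +38.7°, shortest Δλ = -136.6° (west) — does not cross 180°.
Leg 4: +38.7° → +91.8°, shortest Δλ = 53.1° (east) — does not cross 180°.
Total crossings: 1.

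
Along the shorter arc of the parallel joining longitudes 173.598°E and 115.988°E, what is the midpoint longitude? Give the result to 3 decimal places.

Signed shortest Δλ from +173.598° to +115.988° is -57.610°.
Midpoint longitude = +173.598° + (-57.610°)/2 = +173.598° − 28.805° = +144.793°.

144.793°E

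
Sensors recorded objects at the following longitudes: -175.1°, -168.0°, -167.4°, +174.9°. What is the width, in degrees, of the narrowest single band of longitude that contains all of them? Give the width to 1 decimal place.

Sort the longitudes: -175.1°, -168.0°, -167.4°, +174.9°.
Eastward gaps between consecutive values (wrapping around): 7.1°, 0.6°, 342.3°, 10.0°.
Largest gap = 342.3° ⇒ minimal covering band is its complement: 360° − 342.3° = 17.7°.
Band runs from +174.9° eastward to -167.4°, crossing the antimeridian.

17.7°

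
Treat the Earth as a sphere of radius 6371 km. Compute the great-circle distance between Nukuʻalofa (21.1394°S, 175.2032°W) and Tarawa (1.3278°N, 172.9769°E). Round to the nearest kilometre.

Δλ = 172.9769 − -175.2032 = 348.1801°; wrapped into (−180°, 180°]: -11.8199°.
Δφ = 1.3278 − -21.1394 = 22.4672°.
a = sin²(Δφ/2) + cos φ₁ · cos φ₂ · sin²(Δλ/2) = 0.047837.
c = 2·atan2(√a, √(1−a)) = 0.44100 rad → d = 6371·c ≈ 2809.59 km.

2810 km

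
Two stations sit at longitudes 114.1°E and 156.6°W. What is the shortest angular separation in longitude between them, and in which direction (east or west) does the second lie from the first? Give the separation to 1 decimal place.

89.3° east

Raw difference: -156.6 − 114.1 = -270.7°.
Normalise into (−180°, 180°]: -270.7° + 360° = 89.3°.
Positive ⇒ the second point lies to the east; separation 89.3°.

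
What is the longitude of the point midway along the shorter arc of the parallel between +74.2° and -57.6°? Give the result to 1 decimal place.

Signed shortest Δλ from +74.2° to -57.6° is -131.8°.
Midpoint longitude = +74.2° + (-131.8°)/2 = +74.2° − 65.9° = +8.3°.

+8.3°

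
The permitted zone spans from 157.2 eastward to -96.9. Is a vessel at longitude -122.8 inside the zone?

Band width going east from +157.2° to -96.9°: ((-96.9 − 157.2) mod 360) = 105.9°.
Offset of -122.8° east of the west edge: ((-122.8 − 157.2) mod 360) = 80.0°.
80.0° ≤ 105.9° ⇒ inside.

Yes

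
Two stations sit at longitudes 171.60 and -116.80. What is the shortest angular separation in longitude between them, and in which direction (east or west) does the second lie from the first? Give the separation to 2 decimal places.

71.60° east

Raw difference: -116.80 − 171.60 = -288.4°.
Normalise into (−180°, 180°]: -288.4° + 360° = 71.6°.
Positive ⇒ the second point lies to the east; separation 71.60°.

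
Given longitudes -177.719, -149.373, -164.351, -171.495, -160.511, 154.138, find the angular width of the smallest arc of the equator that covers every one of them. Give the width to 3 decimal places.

56.489°

Sort the longitudes: -177.719°, -171.495°, -164.351°, -160.511°, -149.373°, +154.138°.
Eastward gaps between consecutive values (wrapping around): 6.224°, 7.144°, 3.840°, 11.138°, 303.511°, 28.143°.
Largest gap = 303.511° ⇒ minimal covering band is its complement: 360° − 303.511° = 56.489°.
Band runs from +154.138° eastward to -149.373°, crossing the antimeridian.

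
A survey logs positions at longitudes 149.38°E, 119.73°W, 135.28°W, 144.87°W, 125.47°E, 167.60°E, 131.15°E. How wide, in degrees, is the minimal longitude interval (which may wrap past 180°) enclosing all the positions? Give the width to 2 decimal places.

Sort the longitudes: -144.87°, -135.28°, -119.73°, +125.47°, +131.15°, +149.38°, +167.60°.
Eastward gaps between consecutive values (wrapping around): 9.59°, 15.55°, 245.20°, 5.68°, 18.23°, 18.22°, 47.53°.
Largest gap = 245.20° ⇒ minimal covering band is its complement: 360° − 245.20° = 114.80°.
Band runs from +125.47° eastward to -119.73°, crossing the antimeridian.

114.80°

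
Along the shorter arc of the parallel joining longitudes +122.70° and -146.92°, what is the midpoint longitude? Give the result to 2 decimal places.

Signed shortest Δλ from +122.70° to -146.92° is +90.38°.
Midpoint longitude = +122.70° + (+90.38°)/2 = +122.70° + 45.19° = +167.89°.
(The naïve average (+122.70 + -146.92)/2 = -12.11° is on the wrong side of the globe.)

+167.89°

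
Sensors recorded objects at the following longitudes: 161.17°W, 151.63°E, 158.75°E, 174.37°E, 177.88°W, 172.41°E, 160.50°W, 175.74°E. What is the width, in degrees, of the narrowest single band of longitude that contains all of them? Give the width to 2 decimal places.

47.87°

Sort the longitudes: -177.88°, -161.17°, -160.50°, +151.63°, +158.75°, +172.41°, +174.37°, +175.74°.
Eastward gaps between consecutive values (wrapping around): 16.71°, 0.67°, 312.13°, 7.12°, 13.66°, 1.96°, 1.37°, 6.38°.
Largest gap = 312.13° ⇒ minimal covering band is its complement: 360° − 312.13° = 47.87°.
Band runs from +151.63° eastward to -160.50°, crossing the antimeridian.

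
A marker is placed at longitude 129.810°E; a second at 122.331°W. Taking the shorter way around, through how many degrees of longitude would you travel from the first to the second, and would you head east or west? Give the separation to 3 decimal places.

Raw difference: -122.331 − 129.810 = -252.141°.
Normalise into (−180°, 180°]: -252.141° + 360° = 107.859°.
Positive ⇒ the second point lies to the east; separation 107.859°.

107.859° east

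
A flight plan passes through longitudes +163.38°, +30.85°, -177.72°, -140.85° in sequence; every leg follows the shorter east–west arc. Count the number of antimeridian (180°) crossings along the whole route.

1

Leg 1: +163.38° → +30.85°, shortest Δλ = -132.53° (west) — does not cross 180°.
Leg 2: +30.85° → -177.72°, shortest Δλ = 151.43° (east) — crosses 180°.
Leg 3: -177.72° → -140.85°, shortest Δλ = 36.87° (east) — does not cross 180°.
Total crossings: 1.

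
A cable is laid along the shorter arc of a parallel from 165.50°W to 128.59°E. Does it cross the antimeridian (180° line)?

Naïve |128.59 − -165.50| = 294.09° > 180°, so the shorter arc goes the other way round — across 180°.
Signed shortest Δλ = ((128.59 − -165.50 + 180) mod 360) − 180 = -65.91°.
Going west by 65.91° from -165.50° passes through 180° before reaching +128.59°.

Yes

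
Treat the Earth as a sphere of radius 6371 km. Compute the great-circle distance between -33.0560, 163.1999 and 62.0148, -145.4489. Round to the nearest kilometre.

Δλ = -145.4489 − 163.1999 = -308.6488°; wrapped into (−180°, 180°]: 51.3512°.
Δφ = 62.0148 − -33.0560 = 95.0708°.
a = sin²(Δφ/2) + cos φ₁ · cos φ₂ · sin²(Δλ/2) = 0.618025.
c = 2·atan2(√a, √(1−a)) = 1.80909 rad → d = 6371·c ≈ 11525.74 km.

11526 km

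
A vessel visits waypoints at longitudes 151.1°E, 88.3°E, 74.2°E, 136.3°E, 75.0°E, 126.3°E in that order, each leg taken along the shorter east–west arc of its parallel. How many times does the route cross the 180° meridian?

0

Leg 1: +151.1° → +88.3°, shortest Δλ = -62.8° (west) — does not cross 180°.
Leg 2: +88.3° → +74.2°, shortest Δλ = -14.1° (west) — does not cross 180°.
Leg 3: +74.2° → +136.3°, shortest Δλ = 62.1° (east) — does not cross 180°.
Leg 4: +136.3° → +75.0°, shortest Δλ = -61.3° (west) — does not cross 180°.
Leg 5: +75.0° → +126.3°, shortest Δλ = 51.3° (east) — does not cross 180°.
Total crossings: 0.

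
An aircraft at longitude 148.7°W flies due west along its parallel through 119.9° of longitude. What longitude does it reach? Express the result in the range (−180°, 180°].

Start at -148.7°; shift −119.9° → -268.6°.
-268.6° lies outside (−180°, 180°]; add 360° → +91.4°.

91.4°E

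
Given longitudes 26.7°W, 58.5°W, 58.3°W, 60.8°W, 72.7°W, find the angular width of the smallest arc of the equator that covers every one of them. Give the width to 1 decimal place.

Sort the longitudes: -72.7°, -60.8°, -58.5°, -58.3°, -26.7°.
Eastward gaps between consecutive values (wrapping around): 11.9°, 2.3°, 0.2°, 31.6°, 314.0°.
Largest gap = 314.0° ⇒ minimal covering band is its complement: 360° − 314.0° = 46.0°.
Band runs from -72.7° eastward to -26.7°.

46.0°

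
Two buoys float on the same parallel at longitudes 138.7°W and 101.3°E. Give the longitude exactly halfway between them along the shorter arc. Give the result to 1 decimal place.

Signed shortest Δλ from -138.7° to +101.3° is -120.0°.
Midpoint longitude = -138.7° + (-120.0°)/2 = -138.7° − 60.0° = -198.7°.
Normalise into (−180°, 180°]: +161.3°.
(The naïve average (-138.7 + +101.3)/2 = -18.7° is on the wrong side of the globe.)

161.3°E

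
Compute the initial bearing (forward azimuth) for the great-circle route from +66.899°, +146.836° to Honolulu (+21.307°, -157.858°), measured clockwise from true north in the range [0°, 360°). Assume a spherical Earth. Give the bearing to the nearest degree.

Δλ = -157.858 − 146.836 = -304.694°; wrapped into (−180°, 180°]: 55.306°.
θ = atan2( sin Δλ · cos φ₂ , cos φ₁ · sin φ₂ − sin φ₁ · cos φ₂ · cos Δλ )
  = atan2(0.76600, -0.34520) = 114.259° → normalised to [0°, 360°): 114.259°.

114°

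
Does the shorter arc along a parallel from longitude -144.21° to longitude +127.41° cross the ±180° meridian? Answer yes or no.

Naïve |127.41 − -144.21| = 271.62° > 180°, so the shorter arc goes the other way round — across 180°.
Signed shortest Δλ = ((127.41 − -144.21 + 180) mod 360) − 180 = -88.38°.
Going west by 88.38° from -144.21° passes through 180° before reaching +127.41°.

Yes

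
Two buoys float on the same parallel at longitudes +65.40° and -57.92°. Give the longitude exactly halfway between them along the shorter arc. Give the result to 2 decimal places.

Signed shortest Δλ from +65.40° to -57.92° is -123.32°.
Midpoint longitude = +65.40° + (-123.32°)/2 = +65.40° − 61.66° = +3.74°.

+3.74°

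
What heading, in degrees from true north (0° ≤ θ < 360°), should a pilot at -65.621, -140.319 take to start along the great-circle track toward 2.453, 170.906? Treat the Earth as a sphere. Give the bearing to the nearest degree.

309°

Δλ = 170.906 − -140.319 = 311.225°; wrapped into (−180°, 180°]: -48.775°.
θ = atan2( sin Δλ · cos φ₂ , cos φ₁ · sin φ₂ − sin φ₁ · cos φ₂ · cos Δλ )
  = atan2(-0.75144, 0.61737) = -50.594° → normalised to [0°, 360°): 309.406°.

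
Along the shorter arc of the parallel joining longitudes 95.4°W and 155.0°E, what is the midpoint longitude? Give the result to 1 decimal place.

150.2°W

Signed shortest Δλ from -95.4° to +155.0° is -109.6°.
Midpoint longitude = -95.4° + (-109.6°)/2 = -95.4° − 54.8° = -150.2°.
(The naïve average (-95.4 + +155.0)/2 = 29.8° is on the wrong side of the globe.)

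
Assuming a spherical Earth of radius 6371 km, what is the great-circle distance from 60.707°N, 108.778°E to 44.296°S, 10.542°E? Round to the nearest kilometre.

Δλ = 10.542 − 108.778 = -98.236°.
Δφ = -44.296 − 60.707 = -105.003°.
a = sin²(Δφ/2) + cos φ₁ · cos φ₂ · sin²(Δλ/2) = 0.829615.
c = 2·atan2(√a, √(1−a)) = 2.29059 rad → d = 6371·c ≈ 14593.36 km.

14593 km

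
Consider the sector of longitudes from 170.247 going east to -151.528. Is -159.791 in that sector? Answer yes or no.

Yes

Band width going east from +170.247° to -151.528°: ((-151.528 − 170.247) mod 360) = 38.225°.
Offset of -159.791° east of the west edge: ((-159.791 − 170.247) mod 360) = 29.962°.
29.962° ≤ 38.225° ⇒ inside.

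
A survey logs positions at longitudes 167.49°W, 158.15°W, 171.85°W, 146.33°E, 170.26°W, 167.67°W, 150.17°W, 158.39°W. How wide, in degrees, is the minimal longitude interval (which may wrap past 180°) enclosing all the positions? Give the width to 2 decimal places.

63.50°

Sort the longitudes: -171.85°, -170.26°, -167.67°, -167.49°, -158.39°, -158.15°, -150.17°, +146.33°.
Eastward gaps between consecutive values (wrapping around): 1.59°, 2.59°, 0.18°, 9.10°, 0.24°, 7.98°, 296.50°, 41.82°.
Largest gap = 296.50° ⇒ minimal covering band is its complement: 360° − 296.50° = 63.50°.
Band runs from +146.33° eastward to -150.17°, crossing the antimeridian.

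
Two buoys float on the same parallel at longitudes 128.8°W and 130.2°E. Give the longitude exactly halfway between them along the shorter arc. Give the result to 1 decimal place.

Signed shortest Δλ from -128.8° to +130.2° is -101.0°.
Midpoint longitude = -128.8° + (-101.0°)/2 = -128.8° − 50.5° = -179.3°.
(The naïve average (-128.8 + +130.2)/2 = 0.7° is on the wrong side of the globe.)

179.3°W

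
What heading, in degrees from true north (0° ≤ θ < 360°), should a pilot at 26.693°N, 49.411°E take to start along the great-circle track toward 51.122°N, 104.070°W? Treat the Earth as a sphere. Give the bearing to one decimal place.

343.5°

Δλ = -104.070 − 49.411 = -153.481°.
θ = atan2( sin Δλ · cos φ₂ , cos φ₁ · sin φ₂ − sin φ₁ · cos φ₂ · cos Δλ )
  = atan2(-0.28025, 0.94781) = -16.472° → normalised to [0°, 360°): 343.528°.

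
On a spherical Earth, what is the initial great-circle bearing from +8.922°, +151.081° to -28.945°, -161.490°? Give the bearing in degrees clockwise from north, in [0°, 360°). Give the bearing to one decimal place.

Δλ = -161.490 − 151.081 = -312.571°; wrapped into (−180°, 180°]: 47.429°.
θ = atan2( sin Δλ · cos φ₂ , cos φ₁ · sin φ₂ − sin φ₁ · cos φ₂ · cos Δλ )
  = atan2(0.64445, -0.56993) = 131.488° → normalised to [0°, 360°): 131.488°.

131.5°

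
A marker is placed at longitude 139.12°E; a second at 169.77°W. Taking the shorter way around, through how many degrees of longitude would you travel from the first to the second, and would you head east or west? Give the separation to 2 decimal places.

Raw difference: -169.77 − 139.12 = -308.89°.
Normalise into (−180°, 180°]: -308.89° + 360° = 51.11°.
Positive ⇒ the second point lies to the east; separation 51.11°.

51.11° east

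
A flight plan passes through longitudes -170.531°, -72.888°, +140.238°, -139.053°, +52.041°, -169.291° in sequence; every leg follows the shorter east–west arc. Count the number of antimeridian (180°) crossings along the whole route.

4

Leg 1: -170.531° → -72.888°, shortest Δλ = 97.643° (east) — does not cross 180°.
Leg 2: -72.888° → +140.238°, shortest Δλ = -146.874° (west) — crosses 180°.
Leg 3: +140.238° → -139.053°, shortest Δλ = 80.709° (east) — crosses 180°.
Leg 4: -139.053° → +52.041°, shortest Δλ = -168.906° (west) — crosses 180°.
Leg 5: +52.041° → -169.291°, shortest Δλ = 138.668° (east) — crosses 180°.
Total crossings: 4.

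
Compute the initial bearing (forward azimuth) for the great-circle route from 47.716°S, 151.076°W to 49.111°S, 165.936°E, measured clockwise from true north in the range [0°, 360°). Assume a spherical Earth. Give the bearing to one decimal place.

250.9°

Δλ = 165.936 − -151.076 = 317.012°; wrapped into (−180°, 180°]: -42.988°.
θ = atan2( sin Δλ · cos φ₂ , cos φ₁ · sin φ₂ − sin φ₁ · cos φ₂ · cos Δλ )
  = atan2(-0.44633, -0.15438) = -109.079° → normalised to [0°, 360°): 250.921°.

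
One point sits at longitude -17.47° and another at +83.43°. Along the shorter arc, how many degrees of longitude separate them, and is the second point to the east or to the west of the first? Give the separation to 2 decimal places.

Raw difference: 83.43 − -17.47 = 100.9°.
Normalise into (−180°, 180°]: 100.9° stays 100.9°.
Positive ⇒ the second point lies to the east; separation 100.90°.

100.90° east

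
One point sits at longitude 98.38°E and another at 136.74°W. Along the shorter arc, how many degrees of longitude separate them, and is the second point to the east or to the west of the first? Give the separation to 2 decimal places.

Raw difference: -136.74 − 98.38 = -235.12°.
Normalise into (−180°, 180°]: -235.12° + 360° = 124.88°.
Positive ⇒ the second point lies to the east; separation 124.88°.

124.88° east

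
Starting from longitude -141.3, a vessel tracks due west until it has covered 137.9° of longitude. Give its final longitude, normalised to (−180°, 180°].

+80.8°

Start at -141.3°; shift −137.9° → -279.2°.
-279.2° lies outside (−180°, 180°]; add 360° → +80.8°.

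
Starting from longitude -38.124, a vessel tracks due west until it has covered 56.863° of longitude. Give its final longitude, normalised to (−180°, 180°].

Start at -38.124°; shift −56.863° → -94.987°.
-94.987° already lies in (−180°, 180°].

-94.987°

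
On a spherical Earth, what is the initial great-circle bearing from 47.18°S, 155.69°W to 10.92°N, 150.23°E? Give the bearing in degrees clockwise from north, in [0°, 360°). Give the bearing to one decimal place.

304.7°

Δλ = 150.23 − -155.69 = 305.92°; wrapped into (−180°, 180°]: -54.08°.
θ = atan2( sin Δλ · cos φ₂ , cos φ₁ · sin φ₂ − sin φ₁ · cos φ₂ · cos Δλ )
  = atan2(-0.79517, 0.55128) = -55.267° → normalised to [0°, 360°): 304.733°.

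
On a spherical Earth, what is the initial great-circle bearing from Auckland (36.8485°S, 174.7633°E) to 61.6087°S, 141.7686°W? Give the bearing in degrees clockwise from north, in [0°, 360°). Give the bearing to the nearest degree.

147°

Δλ = -141.7686 − 174.7633 = -316.5319°; wrapped into (−180°, 180°]: 43.4681°.
θ = atan2( sin Δλ · cos φ₂ , cos φ₁ · sin φ₂ − sin φ₁ · cos φ₂ · cos Δλ )
  = atan2(0.32711, -0.49702) = 146.649° → normalised to [0°, 360°): 146.649°.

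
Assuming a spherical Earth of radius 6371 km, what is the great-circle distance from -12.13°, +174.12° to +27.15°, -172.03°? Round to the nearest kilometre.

4616 km

Δλ = -172.03 − 174.12 = -346.15°; wrapped into (−180°, 180°]: 13.85°.
Δφ = 27.15 − -12.13 = 39.28°.
a = sin²(Δφ/2) + cos φ₁ · cos φ₂ · sin²(Δλ/2) = 0.125616.
c = 2·atan2(√a, √(1−a)) = 0.72459 rad → d = 6371·c ≈ 4616.39 km.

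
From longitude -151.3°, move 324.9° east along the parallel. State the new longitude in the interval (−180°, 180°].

+173.6°

Start at -151.3°; shift +324.9° → +173.6°.
+173.6° already lies in (−180°, 180°].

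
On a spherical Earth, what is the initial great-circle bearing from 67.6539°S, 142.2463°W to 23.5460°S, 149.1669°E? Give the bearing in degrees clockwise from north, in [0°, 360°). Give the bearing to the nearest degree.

280°

Δλ = 149.1669 − -142.2463 = 291.4132°; wrapped into (−180°, 180°]: -68.5868°.
θ = atan2( sin Δλ · cos φ₂ , cos φ₁ · sin φ₂ − sin φ₁ · cos φ₂ · cos Δλ )
  = atan2(-0.85346, 0.15768) = -79.533° → normalised to [0°, 360°): 280.467°.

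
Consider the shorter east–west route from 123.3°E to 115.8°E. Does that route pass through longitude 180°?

No

Signed shortest Δλ = ((115.8 − 123.3 + 180) mod 360) − 180 = -7.5°.
Going west by 7.5° from +123.3° reaches +115.8° without touching 180°.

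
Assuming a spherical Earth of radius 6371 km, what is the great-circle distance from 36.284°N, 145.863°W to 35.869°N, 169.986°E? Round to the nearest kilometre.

Δλ = 169.986 − -145.863 = 315.849°; wrapped into (−180°, 180°]: -44.151°.
Δφ = 35.869 − 36.284 = -0.415°.
a = sin²(Δφ/2) + cos φ₁ · cos φ₂ · sin²(Δλ/2) = 0.092279.
c = 2·atan2(√a, √(1−a)) = 0.61730 rad → d = 6371·c ≈ 3932.84 km.

3933 km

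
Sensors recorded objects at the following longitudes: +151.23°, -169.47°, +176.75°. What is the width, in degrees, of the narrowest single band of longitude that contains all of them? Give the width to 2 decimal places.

39.30°

Sort the longitudes: -169.47°, +151.23°, +176.75°.
Eastward gaps between consecutive values (wrapping around): 320.70°, 25.52°, 13.78°.
Largest gap = 320.70° ⇒ minimal covering band is its complement: 360° − 320.70° = 39.30°.
Band runs from +151.23° eastward to -169.47°, crossing the antimeridian.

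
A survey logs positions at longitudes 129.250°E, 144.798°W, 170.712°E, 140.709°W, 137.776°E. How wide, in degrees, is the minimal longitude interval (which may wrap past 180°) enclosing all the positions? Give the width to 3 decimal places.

Sort the longitudes: -144.798°, -140.709°, +129.250°, +137.776°, +170.712°.
Eastward gaps between consecutive values (wrapping around): 4.089°, 269.959°, 8.526°, 32.936°, 44.490°.
Largest gap = 269.959° ⇒ minimal covering band is its complement: 360° − 269.959° = 90.041°.
Band runs from +129.250° eastward to -140.709°, crossing the antimeridian.

90.041°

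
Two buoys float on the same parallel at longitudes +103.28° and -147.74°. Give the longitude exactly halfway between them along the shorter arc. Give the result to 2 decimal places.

+157.77°

Signed shortest Δλ from +103.28° to -147.74° is +108.98°.
Midpoint longitude = +103.28° + (+108.98°)/2 = +103.28° + 54.49° = +157.77°.
(The naïve average (+103.28 + -147.74)/2 = -22.23° is on the wrong side of the globe.)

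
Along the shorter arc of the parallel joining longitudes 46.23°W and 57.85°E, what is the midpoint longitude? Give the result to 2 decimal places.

5.81°E

Signed shortest Δλ from -46.23° to +57.85° is +104.08°.
Midpoint longitude = -46.23° + (+104.08°)/2 = -46.23° + 52.04° = +5.81°.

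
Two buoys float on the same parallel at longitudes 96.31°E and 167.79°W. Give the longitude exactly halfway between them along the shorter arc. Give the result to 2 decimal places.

Signed shortest Δλ from +96.31° to -167.79° is +95.90°.
Midpoint longitude = +96.31° + (+95.90°)/2 = +96.31° + 47.95° = +144.26°.
(The naïve average (+96.31 + -167.79)/2 = -35.74° is on the wrong side of the globe.)

144.26°E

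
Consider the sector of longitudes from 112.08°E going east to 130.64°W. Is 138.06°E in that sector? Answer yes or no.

Band width going east from +112.08° to -130.64°: ((-130.64 − 112.08) mod 360) = 117.28°.
Offset of +138.06° east of the west edge: ((138.06 − 112.08) mod 360) = 25.98°.
25.98° ≤ 117.28° ⇒ inside.

Yes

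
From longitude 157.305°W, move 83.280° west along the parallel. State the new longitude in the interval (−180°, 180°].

Start at -157.305°; shift −83.280° → -240.585°.
-240.585° lies outside (−180°, 180°]; add 360° → +119.415°.

119.415°E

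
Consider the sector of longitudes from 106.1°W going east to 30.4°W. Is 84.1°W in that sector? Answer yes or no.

Yes

Band width going east from -106.1° to -30.4°: ((-30.4 − -106.1) mod 360) = 75.7°.
Offset of -84.1° east of the west edge: ((-84.1 − -106.1) mod 360) = 22.0°.
22.0° ≤ 75.7° ⇒ inside.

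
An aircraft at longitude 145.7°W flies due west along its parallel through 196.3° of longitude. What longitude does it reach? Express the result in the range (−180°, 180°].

18.0°E

Start at -145.7°; shift −196.3° → -342.0°.
-342.0° lies outside (−180°, 180°]; add 360° → +18.0°.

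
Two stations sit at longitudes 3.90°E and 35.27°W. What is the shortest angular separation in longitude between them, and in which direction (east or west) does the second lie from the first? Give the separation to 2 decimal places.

39.17° west

Raw difference: -35.27 − 3.90 = -39.17°.
Normalise into (−180°, 180°]: -39.17° stays -39.17°.
Negative ⇒ the second point lies to the west; separation 39.17°.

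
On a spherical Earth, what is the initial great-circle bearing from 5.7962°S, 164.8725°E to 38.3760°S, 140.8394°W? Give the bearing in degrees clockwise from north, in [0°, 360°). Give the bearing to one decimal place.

131.9°

Δλ = -140.8394 − 164.8725 = -305.7119°; wrapped into (−180°, 180°]: 54.2881°.
θ = atan2( sin Δλ · cos φ₂ , cos φ₁ · sin φ₂ − sin φ₁ · cos φ₂ · cos Δλ )
  = atan2(0.63654, -0.57143) = 131.915° → normalised to [0°, 360°): 131.915°.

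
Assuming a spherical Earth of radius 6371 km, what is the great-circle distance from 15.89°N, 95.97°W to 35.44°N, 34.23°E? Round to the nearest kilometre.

12265 km

Δλ = 34.23 − -95.97 = 130.20°.
Δφ = 35.44 − 15.89 = 19.55°.
a = sin²(Δφ/2) + cos φ₁ · cos φ₂ · sin²(Δλ/2) = 0.673509.
c = 2·atan2(√a, √(1−a)) = 1.92519 rad → d = 6371·c ≈ 12265.36 km.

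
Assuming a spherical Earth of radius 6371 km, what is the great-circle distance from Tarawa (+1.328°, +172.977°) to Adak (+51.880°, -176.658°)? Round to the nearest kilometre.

5704 km

Δλ = -176.658 − 172.977 = -349.635°; wrapped into (−180°, 180°]: 10.365°.
Δφ = 51.880 − 1.328 = 50.552°.
a = sin²(Δφ/2) + cos φ₁ · cos φ₂ · sin²(Δλ/2) = 0.187347.
c = 2·atan2(√a, √(1−a)) = 0.89527 rad → d = 6371·c ≈ 5703.78 km.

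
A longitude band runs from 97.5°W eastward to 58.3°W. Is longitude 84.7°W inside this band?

Band width going east from -97.5° to -58.3°: ((-58.3 − -97.5) mod 360) = 39.2°.
Offset of -84.7° east of the west edge: ((-84.7 − -97.5) mod 360) = 12.8°.
12.8° ≤ 39.2° ⇒ inside.

Yes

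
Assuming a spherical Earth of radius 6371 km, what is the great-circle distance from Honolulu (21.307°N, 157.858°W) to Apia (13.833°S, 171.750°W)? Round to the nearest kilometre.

Δλ = -171.750 − -157.858 = -13.892°.
Δφ = -13.833 − 21.307 = -35.140°.
a = sin²(Δφ/2) + cos φ₁ · cos φ₂ · sin²(Δλ/2) = 0.104356.
c = 2·atan2(√a, √(1−a)) = 0.65788 rad → d = 6371·c ≈ 4191.38 km.

4191 km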